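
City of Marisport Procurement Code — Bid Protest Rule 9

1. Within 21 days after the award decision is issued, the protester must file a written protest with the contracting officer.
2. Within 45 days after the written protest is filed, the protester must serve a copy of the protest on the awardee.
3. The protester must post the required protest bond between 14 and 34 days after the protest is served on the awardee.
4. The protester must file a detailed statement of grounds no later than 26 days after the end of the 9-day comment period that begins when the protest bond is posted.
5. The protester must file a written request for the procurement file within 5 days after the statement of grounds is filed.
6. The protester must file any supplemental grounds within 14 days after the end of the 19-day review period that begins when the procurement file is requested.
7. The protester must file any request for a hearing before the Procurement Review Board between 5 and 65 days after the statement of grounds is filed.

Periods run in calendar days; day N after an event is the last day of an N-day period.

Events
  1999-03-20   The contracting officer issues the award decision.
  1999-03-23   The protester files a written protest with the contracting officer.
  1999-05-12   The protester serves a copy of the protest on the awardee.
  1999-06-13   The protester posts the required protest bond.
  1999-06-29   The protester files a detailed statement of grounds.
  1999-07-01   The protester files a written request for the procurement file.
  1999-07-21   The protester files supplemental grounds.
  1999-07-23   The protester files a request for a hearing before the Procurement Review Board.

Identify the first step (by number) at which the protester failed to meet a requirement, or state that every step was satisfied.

Step 2

Step 1: 21 days after 1999-03-20 (when the award decision is issued) is 1999-04-10; completed 1999-03-23, before the deadline.
Step 2: 45 days after 1999-03-23 (when the written protest is filed) is 1999-05-07; done 1999-05-12 — 5 days late.
The analysis stops there.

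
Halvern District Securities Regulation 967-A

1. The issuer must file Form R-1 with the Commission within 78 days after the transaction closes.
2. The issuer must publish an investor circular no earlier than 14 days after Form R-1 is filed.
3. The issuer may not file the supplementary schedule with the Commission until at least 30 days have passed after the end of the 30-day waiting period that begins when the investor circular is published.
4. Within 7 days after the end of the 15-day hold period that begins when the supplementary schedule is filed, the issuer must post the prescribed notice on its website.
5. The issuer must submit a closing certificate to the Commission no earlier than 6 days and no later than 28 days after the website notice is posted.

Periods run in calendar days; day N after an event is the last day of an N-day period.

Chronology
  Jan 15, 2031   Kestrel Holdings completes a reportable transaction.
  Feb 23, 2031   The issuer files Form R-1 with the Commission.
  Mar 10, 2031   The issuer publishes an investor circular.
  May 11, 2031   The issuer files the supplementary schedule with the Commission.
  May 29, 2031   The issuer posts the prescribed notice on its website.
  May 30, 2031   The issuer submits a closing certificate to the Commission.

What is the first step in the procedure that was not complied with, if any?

(1) due by Jan 15, 2031 + 78 days = Apr 3, 2031; completed Feb 23, 2031, before the deadline.
(2) permitted from Feb 23, 2031 + 14 days = Mar 9, 2031 onward; done Mar 10, 2031, after the minimum wait.
(3) permitted from Apr 9, 2031 + 30 days = May 9, 2031 onward; done May 11, 2031 — permitted.
(4) due by May 26, 2031 + 7 days = Jun 2, 2031; May 29, 2031 is within that limit.
(5) the permitted window runs from May 29, 2031 + 6 = Jun 4, 2031 to May 29, 2031 + 28 = Jun 26, 2031; done May 30, 2031 — 5 days before the window opened.

Step 5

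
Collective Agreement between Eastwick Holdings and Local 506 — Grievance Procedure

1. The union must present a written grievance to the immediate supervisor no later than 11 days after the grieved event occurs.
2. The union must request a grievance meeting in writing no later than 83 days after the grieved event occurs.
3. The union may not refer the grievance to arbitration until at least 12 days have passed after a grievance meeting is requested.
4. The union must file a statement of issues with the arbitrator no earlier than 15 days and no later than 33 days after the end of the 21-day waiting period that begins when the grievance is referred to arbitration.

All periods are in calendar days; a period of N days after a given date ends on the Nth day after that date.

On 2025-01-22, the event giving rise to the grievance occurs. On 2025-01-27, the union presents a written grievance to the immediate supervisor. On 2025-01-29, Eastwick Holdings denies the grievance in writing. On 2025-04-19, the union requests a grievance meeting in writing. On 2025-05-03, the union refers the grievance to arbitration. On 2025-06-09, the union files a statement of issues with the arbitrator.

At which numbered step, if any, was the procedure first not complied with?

Step 2

Step 1 — counting 11 days from 2025-01-22 (when the grieved event occurs) gives a deadline of 2025-02-02; 2025-01-27 is within that limit.
Step 2 — counting 83 days from 2025-01-22 (when the grieved event occurs) gives a deadline of 2025-04-15; not done until 2025-04-19, 4 days after the deadline.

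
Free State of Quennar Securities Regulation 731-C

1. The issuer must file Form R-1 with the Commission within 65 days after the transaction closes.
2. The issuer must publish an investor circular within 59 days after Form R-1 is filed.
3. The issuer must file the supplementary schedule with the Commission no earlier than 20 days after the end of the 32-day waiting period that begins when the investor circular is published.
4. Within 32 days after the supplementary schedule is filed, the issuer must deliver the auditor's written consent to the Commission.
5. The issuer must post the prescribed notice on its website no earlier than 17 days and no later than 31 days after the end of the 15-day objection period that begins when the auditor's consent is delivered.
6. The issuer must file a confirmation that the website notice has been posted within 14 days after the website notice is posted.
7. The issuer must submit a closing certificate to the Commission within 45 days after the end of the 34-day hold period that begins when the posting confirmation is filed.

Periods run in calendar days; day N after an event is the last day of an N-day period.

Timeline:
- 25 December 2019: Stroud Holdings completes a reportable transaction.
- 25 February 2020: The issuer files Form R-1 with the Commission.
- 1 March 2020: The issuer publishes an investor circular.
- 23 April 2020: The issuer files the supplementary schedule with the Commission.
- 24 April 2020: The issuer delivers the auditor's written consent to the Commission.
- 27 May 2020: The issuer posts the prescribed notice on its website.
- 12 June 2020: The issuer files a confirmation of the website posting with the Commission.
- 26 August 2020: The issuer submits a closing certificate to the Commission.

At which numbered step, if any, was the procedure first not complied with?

Step 1 — counting 65 days from 25 December 2019 (when the transaction closes) gives a deadline of 28 February 2020; completed 25 February 2020, before the deadline.
Step 2 — counting 59 days from 25 February 2020 (when Form R-1 is filed) gives a deadline of 24 April 2020; 1 March 2020 is within that limit.
Step 3 — must wait 20 days from 2 April 2020 (end of the 32-day waiting period, which began when the investor circular is published on 1 March 2020), so not before 22 April 2020; done 23 April 2020 — permitted.
Step 4 — counting 32 days from 23 April 2020 (when the supplementary schedule is filed) gives a deadline of 25 May 2020; completed 24 April 2020, before the deadline.
Step 5 — 17 and 31 days from 9 May 2020 (end of the 15-day objection period, which began when the auditor's consent is delivered on 24 April 2020) are 26 May 2020 and 9 June 2020 respectively; done 27 May 2020, which is between those dates.
Step 6 — counting 14 days from 27 May 2020 (when the website notice is posted) gives a deadline of 10 June 2020; done 12 June 2020 — 2 days late.

Step 6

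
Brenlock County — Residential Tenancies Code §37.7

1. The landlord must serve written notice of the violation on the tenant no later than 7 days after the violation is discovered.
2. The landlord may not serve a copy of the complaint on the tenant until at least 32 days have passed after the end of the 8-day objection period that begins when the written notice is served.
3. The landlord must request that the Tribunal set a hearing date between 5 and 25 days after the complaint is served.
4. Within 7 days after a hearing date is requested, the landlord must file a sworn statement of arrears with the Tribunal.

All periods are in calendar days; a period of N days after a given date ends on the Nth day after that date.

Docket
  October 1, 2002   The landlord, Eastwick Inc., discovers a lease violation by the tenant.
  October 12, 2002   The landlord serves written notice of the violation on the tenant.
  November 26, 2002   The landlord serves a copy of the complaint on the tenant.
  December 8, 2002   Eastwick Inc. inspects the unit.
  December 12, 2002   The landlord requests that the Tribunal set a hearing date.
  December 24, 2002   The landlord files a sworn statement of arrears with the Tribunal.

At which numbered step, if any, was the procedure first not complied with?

Step 1: 7 days after October 1, 2002 (when the violation is discovered) is October 8, 2002; done October 12, 2002 — 4 days late.
That is the first point of non-compliance.

Step 1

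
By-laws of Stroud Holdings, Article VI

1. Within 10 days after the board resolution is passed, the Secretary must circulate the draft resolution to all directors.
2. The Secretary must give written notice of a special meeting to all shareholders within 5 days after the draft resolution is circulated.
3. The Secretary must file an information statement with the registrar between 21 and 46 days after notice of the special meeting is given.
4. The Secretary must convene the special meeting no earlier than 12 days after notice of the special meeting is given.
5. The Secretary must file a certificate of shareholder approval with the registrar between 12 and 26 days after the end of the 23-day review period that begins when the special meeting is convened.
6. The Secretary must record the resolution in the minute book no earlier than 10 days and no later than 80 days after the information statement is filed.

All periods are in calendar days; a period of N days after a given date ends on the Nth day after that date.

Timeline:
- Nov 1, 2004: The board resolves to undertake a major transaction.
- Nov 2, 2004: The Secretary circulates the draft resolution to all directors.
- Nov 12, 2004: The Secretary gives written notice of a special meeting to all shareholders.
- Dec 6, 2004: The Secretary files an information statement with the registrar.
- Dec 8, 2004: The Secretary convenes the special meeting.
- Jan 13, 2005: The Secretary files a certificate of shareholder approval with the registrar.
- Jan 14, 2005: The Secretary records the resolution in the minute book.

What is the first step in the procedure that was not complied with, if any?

(1) due by Nov 1, 2004 + 10 days = Nov 11, 2004; done Nov 2, 2004 — timely.
(2) due by Nov 2, 2004 + 5 days = Nov 7, 2004; not done until Nov 12, 2004, 5 days after the deadline.

Step 2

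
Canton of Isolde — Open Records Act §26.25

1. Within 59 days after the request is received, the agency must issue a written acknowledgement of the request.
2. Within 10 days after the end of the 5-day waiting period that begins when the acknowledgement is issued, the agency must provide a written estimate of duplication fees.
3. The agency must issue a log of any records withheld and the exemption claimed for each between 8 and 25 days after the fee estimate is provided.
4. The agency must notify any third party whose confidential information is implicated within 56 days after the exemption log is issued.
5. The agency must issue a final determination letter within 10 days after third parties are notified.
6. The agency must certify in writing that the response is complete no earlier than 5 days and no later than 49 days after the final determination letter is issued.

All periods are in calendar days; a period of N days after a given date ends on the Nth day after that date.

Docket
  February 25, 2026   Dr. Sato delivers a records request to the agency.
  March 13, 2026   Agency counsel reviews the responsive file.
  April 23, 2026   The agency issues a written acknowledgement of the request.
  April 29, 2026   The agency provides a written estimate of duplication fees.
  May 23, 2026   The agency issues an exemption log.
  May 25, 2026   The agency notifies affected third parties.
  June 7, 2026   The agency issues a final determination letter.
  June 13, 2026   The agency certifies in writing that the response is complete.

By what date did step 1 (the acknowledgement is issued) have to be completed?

April 25, 2026

Step 1 runs from February 25, 2026, when the request is received. 59 days after February 25, 2026 is April 25, 2026.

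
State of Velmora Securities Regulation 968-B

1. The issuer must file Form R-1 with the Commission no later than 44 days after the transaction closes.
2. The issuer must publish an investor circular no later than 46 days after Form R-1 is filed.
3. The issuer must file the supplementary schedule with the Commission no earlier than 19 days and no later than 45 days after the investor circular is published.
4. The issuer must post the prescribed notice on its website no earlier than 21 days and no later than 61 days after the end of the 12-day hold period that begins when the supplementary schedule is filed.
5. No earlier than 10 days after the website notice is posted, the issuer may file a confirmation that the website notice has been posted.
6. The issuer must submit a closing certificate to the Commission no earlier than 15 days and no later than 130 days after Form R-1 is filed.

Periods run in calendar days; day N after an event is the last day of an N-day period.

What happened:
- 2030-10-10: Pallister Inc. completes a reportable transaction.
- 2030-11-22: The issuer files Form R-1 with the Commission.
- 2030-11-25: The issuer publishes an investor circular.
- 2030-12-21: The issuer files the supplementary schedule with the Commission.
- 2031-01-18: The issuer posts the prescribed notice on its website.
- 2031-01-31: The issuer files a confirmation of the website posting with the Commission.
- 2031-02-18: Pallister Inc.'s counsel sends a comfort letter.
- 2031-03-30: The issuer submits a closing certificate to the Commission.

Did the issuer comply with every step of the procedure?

No

Step 1 — counting 44 days from 2030-10-10 (when the transaction closes) gives a deadline of 2030-11-23; completed 2030-11-22, before the deadline.
Step 2 — counting 46 days from 2030-11-22 (when Form R-1 is filed) gives a deadline of 2031-01-07; 2030-11-25 is within that limit.
Step 3 — 19 and 45 days from 2030-11-25 (when the investor circular is published) are 2030-12-14 and 2031-01-09 respectively; done 2030-12-21 — within the window.
Step 4 — 21 and 61 days from 2031-01-02 (end of the 12-day hold period, which began when the supplementary schedule is filed on 2030-12-21) are 2031-01-23 and 2031-03-04 respectively; done 2031-01-18 — 5 days before the window opened.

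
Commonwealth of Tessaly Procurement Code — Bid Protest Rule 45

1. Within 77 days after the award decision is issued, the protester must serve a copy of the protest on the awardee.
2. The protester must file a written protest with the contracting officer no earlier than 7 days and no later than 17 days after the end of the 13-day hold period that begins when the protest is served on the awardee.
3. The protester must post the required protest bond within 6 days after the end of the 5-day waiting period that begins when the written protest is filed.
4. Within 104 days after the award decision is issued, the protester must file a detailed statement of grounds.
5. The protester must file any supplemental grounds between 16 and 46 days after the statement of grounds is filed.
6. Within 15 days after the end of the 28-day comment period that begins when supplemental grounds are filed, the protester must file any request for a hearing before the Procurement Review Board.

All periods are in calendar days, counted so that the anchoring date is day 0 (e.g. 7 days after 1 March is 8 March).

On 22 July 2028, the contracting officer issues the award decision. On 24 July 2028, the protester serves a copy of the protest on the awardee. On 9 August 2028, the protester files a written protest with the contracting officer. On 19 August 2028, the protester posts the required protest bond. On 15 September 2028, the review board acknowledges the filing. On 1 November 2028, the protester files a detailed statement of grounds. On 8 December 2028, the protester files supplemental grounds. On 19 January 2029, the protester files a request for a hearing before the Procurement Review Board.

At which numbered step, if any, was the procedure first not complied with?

Step 2

Step 1 — counting 77 days from 22 July 2028 (when the award decision is issued) gives a deadline of 7 October 2028; completed 24 July 2028, before the deadline.
Step 2 — 7 and 17 days from 6 August 2028 (end of the 13-day hold period, which began when the protest is served on the awardee on 24 July 2028) are 13 August 2028 and 23 August 2028 respectively; done 9 August 2028 — 4 days before the window opened.
No need to go further; step 2 was not satisfied.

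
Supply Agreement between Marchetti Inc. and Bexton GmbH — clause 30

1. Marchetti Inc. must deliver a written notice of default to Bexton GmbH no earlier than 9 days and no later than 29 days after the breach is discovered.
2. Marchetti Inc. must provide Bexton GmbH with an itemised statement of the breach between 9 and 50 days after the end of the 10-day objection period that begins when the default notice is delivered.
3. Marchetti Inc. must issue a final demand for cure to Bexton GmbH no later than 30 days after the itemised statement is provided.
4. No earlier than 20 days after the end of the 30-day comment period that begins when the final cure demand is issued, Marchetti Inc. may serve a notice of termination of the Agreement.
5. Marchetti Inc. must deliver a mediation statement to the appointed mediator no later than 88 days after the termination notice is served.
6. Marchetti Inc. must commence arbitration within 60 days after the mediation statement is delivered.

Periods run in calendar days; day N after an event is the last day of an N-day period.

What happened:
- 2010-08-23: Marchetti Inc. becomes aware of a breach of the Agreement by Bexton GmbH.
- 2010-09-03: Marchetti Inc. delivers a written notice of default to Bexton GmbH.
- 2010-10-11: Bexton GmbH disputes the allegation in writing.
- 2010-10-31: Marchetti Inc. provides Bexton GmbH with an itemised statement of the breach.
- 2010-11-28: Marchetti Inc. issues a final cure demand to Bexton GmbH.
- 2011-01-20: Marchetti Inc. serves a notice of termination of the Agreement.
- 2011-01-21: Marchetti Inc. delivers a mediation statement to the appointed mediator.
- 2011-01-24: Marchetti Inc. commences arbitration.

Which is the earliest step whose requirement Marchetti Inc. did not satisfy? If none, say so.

(1) the permitted window runs from 2010-08-23 + 9 = 2010-09-01 to 2010-08-23 + 29 = 2010-09-21; 2010-09-03 falls inside that range.
(2) the permitted window runs from 2010-09-13 + 9 = 2010-09-22 to 2010-09-13 + 50 = 2010-11-02; done 2010-10-31 — within the window.
(3) due by 2010-10-31 + 30 days = 2010-11-30; done 2010-11-28 — timely.
(4) permitted from 2010-12-28 + 20 days = 2011-01-17 onward; 2011-01-20 is on or after that date.
(5) due by 2011-01-20 + 88 days = 2011-04-18; done 2011-01-21 — timely.
(6) due by 2011-01-21 + 60 days = 2011-03-22; done 2011-01-24 — timely.

None — every step was satisfied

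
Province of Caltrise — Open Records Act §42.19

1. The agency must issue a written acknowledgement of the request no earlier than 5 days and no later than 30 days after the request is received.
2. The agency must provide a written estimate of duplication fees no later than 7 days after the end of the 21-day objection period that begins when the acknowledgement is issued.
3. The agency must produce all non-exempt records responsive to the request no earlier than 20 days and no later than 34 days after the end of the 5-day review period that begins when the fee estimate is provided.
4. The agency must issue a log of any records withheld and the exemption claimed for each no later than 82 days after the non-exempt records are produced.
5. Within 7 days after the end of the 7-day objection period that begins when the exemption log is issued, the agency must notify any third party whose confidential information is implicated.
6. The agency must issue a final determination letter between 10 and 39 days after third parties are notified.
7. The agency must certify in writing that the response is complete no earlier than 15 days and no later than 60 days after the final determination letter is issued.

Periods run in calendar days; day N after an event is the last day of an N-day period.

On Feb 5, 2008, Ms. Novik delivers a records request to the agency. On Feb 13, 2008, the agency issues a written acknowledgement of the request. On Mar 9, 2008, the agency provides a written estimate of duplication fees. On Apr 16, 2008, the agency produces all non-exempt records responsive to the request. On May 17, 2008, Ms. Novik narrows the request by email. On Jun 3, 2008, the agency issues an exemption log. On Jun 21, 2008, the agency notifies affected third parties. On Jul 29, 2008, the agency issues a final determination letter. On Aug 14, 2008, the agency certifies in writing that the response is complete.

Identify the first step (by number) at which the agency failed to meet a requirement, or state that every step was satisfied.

Step 5

Step 1 — 5 and 30 days from Feb 5, 2008 (when the request is received) are Feb 10, 2008 and Mar 6, 2008 respectively; Feb 13, 2008 falls inside that range.
Step 2 — counting 7 days from Mar 5, 2008 (end of the 21-day objection period, which began when the acknowledgement is issued on Feb 13, 2008) gives a deadline of Mar 12, 2008; done Mar 9, 2008 — timely.
Step 3 — 20 and 34 days from Mar 14, 2008 (end of the 5-day review period, which began when the fee estimate is provided on Mar 9, 2008) are Apr 3, 2008 and Apr 17, 2008 respectively; done Apr 16, 2008 — within the window.
Step 4 — counting 82 days from Apr 16, 2008 (when the non-exempt records are produced) gives a deadline of Jul 7, 2008; Jun 3, 2008 is within that limit.
Step 5 — counting 7 days from Jun 10, 2008 (end of the 7-day objection period, which began when the exemption log is issued on Jun 3, 2008) gives a deadline of Jun 17, 2008; done Jun 21, 2008 — 4 days late.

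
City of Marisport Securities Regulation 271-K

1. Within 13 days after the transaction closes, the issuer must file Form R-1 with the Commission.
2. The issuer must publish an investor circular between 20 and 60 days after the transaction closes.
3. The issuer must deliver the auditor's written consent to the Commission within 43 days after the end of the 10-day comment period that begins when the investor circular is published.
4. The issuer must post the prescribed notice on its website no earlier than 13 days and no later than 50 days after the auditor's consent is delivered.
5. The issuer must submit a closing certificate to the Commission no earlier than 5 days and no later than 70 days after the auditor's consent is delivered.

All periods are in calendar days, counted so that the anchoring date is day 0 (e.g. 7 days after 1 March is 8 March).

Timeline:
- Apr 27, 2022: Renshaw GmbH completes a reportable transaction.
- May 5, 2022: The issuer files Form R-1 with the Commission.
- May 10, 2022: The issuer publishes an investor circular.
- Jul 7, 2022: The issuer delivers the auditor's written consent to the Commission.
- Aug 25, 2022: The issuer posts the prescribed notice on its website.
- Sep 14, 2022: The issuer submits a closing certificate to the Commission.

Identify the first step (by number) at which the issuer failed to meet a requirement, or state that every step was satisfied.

Step 2

(1) due by Apr 27, 2022 + 13 days = May 10, 2022; completed May 5, 2022, before the deadline.
(2) the permitted window runs from Apr 27, 2022 + 20 = May 17, 2022 to Apr 27, 2022 + 60 = Jun 26, 2022; done May 10, 2022 — 7 days before the window opened.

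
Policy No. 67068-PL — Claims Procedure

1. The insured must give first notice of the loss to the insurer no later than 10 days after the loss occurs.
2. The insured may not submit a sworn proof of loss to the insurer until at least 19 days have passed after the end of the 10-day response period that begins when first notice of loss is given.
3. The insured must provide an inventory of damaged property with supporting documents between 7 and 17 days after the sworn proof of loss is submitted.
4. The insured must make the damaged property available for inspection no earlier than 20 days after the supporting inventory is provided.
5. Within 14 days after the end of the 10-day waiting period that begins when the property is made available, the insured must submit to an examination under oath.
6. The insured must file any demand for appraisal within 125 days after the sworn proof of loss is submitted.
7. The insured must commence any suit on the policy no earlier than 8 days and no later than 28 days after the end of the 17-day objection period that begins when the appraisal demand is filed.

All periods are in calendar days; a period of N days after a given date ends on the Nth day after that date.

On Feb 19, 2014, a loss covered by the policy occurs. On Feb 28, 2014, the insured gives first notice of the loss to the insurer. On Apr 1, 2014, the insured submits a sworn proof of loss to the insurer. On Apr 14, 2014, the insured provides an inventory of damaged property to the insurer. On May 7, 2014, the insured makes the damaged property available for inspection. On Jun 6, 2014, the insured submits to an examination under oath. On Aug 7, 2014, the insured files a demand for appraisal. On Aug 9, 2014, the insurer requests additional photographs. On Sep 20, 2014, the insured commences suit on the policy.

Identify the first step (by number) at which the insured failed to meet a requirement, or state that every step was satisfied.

(1) due by Feb 19, 2014 + 10 days = Mar 1, 2014; completed Feb 28, 2014, before the deadline.
(2) permitted from Mar 10, 2014 + 19 days = Mar 29, 2014 onward; done Apr 1, 2014, after the minimum wait.
(3) the permitted window runs from Apr 1, 2014 + 7 = Apr 8, 2014 to Apr 1, 2014 + 17 = Apr 18, 2014; done Apr 14, 2014, which is between those dates.
(4) permitted from Apr 14, 2014 + 20 days = May 4, 2014 onward; done May 7, 2014, after the minimum wait.
(5) due by May 17, 2014 + 14 days = May 31, 2014; not done until Jun 6, 2014, 6 days after the deadline.
The procedure was therefore not followed at step 5.

Step 5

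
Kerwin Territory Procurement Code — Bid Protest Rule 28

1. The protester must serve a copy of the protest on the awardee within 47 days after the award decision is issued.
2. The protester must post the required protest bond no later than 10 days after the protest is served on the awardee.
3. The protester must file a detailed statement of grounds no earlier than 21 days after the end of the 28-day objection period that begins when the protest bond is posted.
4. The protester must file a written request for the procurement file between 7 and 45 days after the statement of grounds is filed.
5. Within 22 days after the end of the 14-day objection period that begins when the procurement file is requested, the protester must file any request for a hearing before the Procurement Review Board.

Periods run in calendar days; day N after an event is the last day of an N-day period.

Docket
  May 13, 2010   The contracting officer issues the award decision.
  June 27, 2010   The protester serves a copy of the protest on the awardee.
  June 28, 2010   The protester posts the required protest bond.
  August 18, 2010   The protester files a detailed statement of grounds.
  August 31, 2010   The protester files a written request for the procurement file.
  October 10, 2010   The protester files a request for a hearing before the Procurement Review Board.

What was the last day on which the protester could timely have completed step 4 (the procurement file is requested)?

October 2, 2010

Step 4 runs from August 18, 2010, when the statement of grounds is filed. The window is 7–45 days after August 18, 2010; it closes on October 2, 2010.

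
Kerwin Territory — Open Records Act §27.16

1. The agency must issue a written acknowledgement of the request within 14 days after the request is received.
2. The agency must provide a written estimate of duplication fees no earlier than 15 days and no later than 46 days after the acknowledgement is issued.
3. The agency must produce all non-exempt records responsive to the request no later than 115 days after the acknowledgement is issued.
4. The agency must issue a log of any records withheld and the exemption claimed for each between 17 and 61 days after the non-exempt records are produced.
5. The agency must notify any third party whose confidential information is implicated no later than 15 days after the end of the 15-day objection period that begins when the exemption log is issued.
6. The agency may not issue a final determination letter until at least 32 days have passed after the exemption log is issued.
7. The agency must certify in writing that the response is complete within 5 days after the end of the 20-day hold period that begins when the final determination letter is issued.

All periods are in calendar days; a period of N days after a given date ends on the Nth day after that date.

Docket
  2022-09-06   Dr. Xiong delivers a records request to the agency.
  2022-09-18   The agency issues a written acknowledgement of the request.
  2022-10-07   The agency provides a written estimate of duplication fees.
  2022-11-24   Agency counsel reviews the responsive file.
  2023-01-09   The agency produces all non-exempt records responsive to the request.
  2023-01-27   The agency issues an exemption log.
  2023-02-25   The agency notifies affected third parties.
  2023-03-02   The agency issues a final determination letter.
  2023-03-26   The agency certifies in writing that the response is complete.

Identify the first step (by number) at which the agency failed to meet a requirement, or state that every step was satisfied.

Step 1 — counting 14 days from 2022-09-06 (when the request is received) gives a deadline of 2022-09-20; done 2022-09-18 — timely.
Step 2 — 15 and 46 days from 2022-09-18 (when the acknowledgement is issued) are 2022-10-03 and 2022-11-03 respectively; 2022-10-07 falls inside that range.
Step 3 — counting 115 days from 2022-09-18 (when the acknowledgement is issued) gives a deadline of 2023-01-11; 2023-01-09 is within that limit.
Step 4 — 17 and 61 days from 2023-01-09 (when the non-exempt records are produced) are 2023-01-26 and 2023-03-11 respectively; 2023-01-27 falls inside that range.
Step 5 — counting 15 days from 2023-02-11 (end of the 15-day objection period, which began when the exemption log is issued on 2023-01-27) gives a deadline of 2023-02-26; completed 2023-02-25, before the deadline.
Step 6 — must wait 32 days from 2023-01-27 (when the exemption log is issued), so not before 2023-02-28; done 2023-03-02 — permitted.
Step 7 — counting 5 days from 2023-03-22 (end of the 20-day hold period, which began when the final determination letter is issued on 2023-03-02) gives a deadline of 2023-03-27; completed 2023-03-26, before the deadline.

None — every step was satisfied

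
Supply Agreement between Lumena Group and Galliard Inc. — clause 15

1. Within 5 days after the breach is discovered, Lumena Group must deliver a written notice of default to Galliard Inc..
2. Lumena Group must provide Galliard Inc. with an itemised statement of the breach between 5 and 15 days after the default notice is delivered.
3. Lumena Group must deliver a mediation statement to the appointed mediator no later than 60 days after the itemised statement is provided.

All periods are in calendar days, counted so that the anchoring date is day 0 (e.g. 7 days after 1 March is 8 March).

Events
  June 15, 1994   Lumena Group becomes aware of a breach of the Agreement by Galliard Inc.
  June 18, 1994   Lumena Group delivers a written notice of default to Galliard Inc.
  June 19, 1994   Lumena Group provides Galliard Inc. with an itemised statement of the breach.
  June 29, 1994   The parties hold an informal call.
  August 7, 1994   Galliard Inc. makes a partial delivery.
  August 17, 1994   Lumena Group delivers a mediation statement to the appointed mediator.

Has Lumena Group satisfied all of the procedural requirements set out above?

(1) due by June 15, 1994 + 5 days = June 20, 1994; completed June 18, 1994, before the deadline.
(2) the permitted window runs from June 18, 1994 + 5 = June 23, 1994 to June 18, 1994 + 15 = July 3, 1994; June 19, 1994 is 4 days too early.

No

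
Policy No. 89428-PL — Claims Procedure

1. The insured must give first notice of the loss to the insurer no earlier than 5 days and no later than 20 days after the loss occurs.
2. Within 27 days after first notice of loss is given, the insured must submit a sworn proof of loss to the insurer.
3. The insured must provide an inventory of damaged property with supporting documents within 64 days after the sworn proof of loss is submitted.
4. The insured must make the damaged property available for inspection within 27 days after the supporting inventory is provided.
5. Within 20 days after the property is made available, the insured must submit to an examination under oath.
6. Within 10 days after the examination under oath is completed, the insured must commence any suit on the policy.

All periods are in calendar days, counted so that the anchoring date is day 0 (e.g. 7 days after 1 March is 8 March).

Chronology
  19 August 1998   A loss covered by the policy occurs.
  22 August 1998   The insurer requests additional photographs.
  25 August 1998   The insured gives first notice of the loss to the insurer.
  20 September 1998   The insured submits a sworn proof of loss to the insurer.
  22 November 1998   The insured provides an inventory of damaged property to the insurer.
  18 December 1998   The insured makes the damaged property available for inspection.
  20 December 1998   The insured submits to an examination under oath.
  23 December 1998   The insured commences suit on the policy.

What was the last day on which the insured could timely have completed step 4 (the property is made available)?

Step 4 runs from 22 November 1998, when the supporting inventory is provided. 27 days after 22 November 1998 is 19 December 1998.

19 December 1998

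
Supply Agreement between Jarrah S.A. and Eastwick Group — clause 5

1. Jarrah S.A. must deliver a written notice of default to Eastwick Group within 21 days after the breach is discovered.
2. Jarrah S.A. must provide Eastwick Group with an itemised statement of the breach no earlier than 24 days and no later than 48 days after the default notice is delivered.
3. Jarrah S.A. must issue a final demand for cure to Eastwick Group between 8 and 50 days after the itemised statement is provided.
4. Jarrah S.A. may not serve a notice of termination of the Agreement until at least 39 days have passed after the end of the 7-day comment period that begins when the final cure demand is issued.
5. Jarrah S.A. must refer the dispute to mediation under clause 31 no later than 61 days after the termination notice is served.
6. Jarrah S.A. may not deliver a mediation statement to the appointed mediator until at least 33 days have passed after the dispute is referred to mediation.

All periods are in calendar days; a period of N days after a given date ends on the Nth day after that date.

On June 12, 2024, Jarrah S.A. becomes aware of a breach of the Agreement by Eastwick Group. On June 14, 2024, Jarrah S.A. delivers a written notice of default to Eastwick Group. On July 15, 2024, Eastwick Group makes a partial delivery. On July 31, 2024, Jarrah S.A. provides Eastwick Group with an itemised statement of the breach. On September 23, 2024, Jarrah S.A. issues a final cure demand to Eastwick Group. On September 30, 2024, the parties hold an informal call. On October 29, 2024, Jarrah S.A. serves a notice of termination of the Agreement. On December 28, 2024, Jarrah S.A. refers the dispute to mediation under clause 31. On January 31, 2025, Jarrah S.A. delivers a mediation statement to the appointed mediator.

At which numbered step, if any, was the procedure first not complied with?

Step 3

(1) due by June 12, 2024 + 21 days = July 3, 2024; completed June 14, 2024, before the deadline.
(2) the permitted window runs from June 14, 2024 + 24 = July 8, 2024 to June 14, 2024 + 48 = August 1, 2024; done July 31, 2024, which is between those dates.
(3) the permitted window runs from July 31, 2024 + 8 = August 8, 2024 to July 31, 2024 + 50 = September 19, 2024; September 23, 2024 is 4 days past the end of the window.
Later steps need not be reached.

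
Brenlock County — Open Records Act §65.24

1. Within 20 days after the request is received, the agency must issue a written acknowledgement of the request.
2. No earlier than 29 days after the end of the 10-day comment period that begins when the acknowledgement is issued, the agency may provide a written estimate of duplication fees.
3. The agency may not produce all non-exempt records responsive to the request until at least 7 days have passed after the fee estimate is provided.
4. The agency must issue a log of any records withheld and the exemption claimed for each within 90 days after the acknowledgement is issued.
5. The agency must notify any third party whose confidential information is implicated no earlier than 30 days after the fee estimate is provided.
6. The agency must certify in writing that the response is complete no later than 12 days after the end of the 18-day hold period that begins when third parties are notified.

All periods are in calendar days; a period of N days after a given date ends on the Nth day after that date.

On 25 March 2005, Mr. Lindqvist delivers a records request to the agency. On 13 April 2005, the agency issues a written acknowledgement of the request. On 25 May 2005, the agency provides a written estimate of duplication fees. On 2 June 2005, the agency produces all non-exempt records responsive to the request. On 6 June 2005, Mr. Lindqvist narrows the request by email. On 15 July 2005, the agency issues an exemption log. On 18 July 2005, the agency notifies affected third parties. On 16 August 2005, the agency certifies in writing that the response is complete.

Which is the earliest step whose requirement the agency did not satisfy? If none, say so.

Step 1 — counting 20 days from 25 March 2005 (when the request is received) gives a deadline of 14 April 2005; completed 13 April 2005, before the deadline.
Step 2 — must wait 29 days from 23 April 2005 (end of the 10-day comment period, which began when the acknowledgement is issued on 13 April 2005), so not before 22 May 2005; 25 May 2005 is on or after that date.
Step 3 — must wait 7 days from 25 May 2005 (when the fee estimate is provided), so not before 1 June 2005; done 2 June 2005, after the minimum wait.
Step 4 — counting 90 days from 13 April 2005 (when the acknowledgement is issued) gives a deadline of 12 July 2005; not done until 15 July 2005, 3 days after the deadline.
The analysis stops there.

Step 4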